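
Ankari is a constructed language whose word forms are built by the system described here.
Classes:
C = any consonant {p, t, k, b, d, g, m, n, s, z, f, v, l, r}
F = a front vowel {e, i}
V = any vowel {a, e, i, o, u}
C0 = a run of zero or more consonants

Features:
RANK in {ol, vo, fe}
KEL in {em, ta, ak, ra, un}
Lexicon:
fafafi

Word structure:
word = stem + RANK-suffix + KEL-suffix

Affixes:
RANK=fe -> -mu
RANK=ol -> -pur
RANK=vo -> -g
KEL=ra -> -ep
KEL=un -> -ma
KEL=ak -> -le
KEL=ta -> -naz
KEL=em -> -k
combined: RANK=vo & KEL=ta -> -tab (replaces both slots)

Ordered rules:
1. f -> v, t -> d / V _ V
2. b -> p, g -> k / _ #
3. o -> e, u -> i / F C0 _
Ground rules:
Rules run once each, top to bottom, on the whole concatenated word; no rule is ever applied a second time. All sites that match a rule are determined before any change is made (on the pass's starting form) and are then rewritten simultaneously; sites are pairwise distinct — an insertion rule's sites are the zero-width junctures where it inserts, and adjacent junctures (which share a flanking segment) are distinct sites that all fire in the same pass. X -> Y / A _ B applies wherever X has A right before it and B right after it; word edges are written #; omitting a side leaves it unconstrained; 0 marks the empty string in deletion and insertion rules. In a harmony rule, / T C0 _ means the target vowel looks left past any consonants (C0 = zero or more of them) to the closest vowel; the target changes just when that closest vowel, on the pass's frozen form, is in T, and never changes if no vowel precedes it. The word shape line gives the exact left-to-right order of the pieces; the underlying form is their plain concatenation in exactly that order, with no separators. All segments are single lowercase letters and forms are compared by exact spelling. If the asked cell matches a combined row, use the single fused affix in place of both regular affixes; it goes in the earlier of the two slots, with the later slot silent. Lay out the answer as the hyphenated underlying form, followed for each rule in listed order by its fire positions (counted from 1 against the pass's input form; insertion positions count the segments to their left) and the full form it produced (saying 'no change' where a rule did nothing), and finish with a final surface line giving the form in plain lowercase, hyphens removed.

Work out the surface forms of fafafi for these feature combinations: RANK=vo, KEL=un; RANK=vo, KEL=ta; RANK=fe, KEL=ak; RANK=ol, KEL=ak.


cell RANK=vo, KEL=un:
underlying: fafafi-g-ma
1. f -> v, t -> d / V _ V: fires at position(s) 3, 5: favavigma
2. b -> p, g -> k / _ #: no change
3. o -> e, u -> i / F C0 _: no change
surface: favavigma

cell RANK=vo, KEL=ta:
underlying: fafafi-tab
1. f -> v, t -> d / V _ V: fires at position(s) 3, 5, 7: favavidab
2. b -> p, g -> k / _ #: fires at position(s) 9: favavidap
3. o -> e, u -> i / F C0 _: no change
surface: favavidap

cell RANK=fe, KEL=ak:
underlying: fafafi-mu-le
1. f -> v, t -> d / V _ V: fires at position(s) 3, 5: favavimule
2. b -> p, g -> k / _ #: no change
3. o -> e, u -> i / F C0 _: fires at position(s) 8: favavimile
surface: favavimile

cell RANK=ol, KEL=ak:
underlying: fafafi-pur-le
1. f -> v, t -> d / V _ V: fires at position(s) 3, 5: favavipurle
2. b -> p, g -> k / _ #: no change
3. o -> e, u -> i / F C0 _: fires at position(s) 8: favavipirle
surface: favavipirle


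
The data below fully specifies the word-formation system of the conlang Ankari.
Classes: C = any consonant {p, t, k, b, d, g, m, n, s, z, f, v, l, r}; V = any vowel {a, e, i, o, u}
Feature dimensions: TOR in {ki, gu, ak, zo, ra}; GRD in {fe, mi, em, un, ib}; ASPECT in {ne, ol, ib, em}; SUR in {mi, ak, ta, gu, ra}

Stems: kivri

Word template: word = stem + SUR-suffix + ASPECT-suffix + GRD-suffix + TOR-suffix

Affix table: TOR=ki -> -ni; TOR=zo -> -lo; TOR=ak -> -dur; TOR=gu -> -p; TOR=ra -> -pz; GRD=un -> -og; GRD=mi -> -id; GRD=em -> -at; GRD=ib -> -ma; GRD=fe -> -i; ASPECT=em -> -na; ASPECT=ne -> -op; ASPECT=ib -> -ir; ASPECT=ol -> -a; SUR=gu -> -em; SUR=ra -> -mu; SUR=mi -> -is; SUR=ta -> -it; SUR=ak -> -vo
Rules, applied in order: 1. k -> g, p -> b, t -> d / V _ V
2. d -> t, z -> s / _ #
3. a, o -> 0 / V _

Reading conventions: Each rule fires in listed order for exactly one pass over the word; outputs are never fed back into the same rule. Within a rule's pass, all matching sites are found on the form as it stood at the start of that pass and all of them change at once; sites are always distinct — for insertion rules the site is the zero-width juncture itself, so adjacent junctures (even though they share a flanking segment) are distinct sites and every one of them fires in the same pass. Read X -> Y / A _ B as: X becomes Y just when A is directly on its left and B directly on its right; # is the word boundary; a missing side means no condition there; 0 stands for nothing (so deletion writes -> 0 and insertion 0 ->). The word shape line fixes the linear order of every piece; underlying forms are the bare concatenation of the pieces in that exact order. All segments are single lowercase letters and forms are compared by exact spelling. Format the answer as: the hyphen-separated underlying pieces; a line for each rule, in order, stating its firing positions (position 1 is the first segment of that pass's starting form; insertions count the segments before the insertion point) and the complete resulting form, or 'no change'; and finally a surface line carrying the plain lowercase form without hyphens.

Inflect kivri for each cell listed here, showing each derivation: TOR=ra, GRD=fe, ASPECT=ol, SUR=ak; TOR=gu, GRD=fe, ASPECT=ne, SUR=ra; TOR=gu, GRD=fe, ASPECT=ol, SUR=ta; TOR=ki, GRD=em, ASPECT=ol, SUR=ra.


cell TOR=ra, GRD=fe, ASPECT=ol, SUR=ak:
underlying: kivri-vo-a-i-pz
1. k -> g, p -> b, t -> d / V _ V: no change
2. d -> t, z -> s / _ #: fires at position(s) 11: kivrivoaips
3. a, o -> 0 / V _: fires at position(s) 8: kivrivoips
surface: kivrivoips

cell TOR=gu, GRD=fe, ASPECT=ne, SUR=ra:
underlying: kivri-mu-op-i-p
1. k -> g, p -> b, t -> d / V _ V: fires at position(s) 9: kivrimuobip
2. d -> t, z -> s / _ #: no change
3. a, o -> 0 / V _: fires at position(s) 8: kivrimubip
surface: kivrimubip

cell TOR=gu, GRD=fe, ASPECT=ol, SUR=ta:
underlying: kivri-it-a-i-p
1. k -> g, p -> b, t -> d / V _ V: fires at position(s) 7: kivriidaip
2. d -> t, z -> s / _ #: no change
3. a, o -> 0 / V _: no change
surface: kivriidaip

cell TOR=ki, GRD=em, ASPECT=ol, SUR=ra:
underlying: kivri-mu-a-at-ni
1. k -> g, p -> b, t -> d / V _ V: no change
2. d -> t, z -> s / _ #: no change
3. a, o -> 0 / V _: fires at position(s) 8, 9: kivrimutni
surface: kivrimutni


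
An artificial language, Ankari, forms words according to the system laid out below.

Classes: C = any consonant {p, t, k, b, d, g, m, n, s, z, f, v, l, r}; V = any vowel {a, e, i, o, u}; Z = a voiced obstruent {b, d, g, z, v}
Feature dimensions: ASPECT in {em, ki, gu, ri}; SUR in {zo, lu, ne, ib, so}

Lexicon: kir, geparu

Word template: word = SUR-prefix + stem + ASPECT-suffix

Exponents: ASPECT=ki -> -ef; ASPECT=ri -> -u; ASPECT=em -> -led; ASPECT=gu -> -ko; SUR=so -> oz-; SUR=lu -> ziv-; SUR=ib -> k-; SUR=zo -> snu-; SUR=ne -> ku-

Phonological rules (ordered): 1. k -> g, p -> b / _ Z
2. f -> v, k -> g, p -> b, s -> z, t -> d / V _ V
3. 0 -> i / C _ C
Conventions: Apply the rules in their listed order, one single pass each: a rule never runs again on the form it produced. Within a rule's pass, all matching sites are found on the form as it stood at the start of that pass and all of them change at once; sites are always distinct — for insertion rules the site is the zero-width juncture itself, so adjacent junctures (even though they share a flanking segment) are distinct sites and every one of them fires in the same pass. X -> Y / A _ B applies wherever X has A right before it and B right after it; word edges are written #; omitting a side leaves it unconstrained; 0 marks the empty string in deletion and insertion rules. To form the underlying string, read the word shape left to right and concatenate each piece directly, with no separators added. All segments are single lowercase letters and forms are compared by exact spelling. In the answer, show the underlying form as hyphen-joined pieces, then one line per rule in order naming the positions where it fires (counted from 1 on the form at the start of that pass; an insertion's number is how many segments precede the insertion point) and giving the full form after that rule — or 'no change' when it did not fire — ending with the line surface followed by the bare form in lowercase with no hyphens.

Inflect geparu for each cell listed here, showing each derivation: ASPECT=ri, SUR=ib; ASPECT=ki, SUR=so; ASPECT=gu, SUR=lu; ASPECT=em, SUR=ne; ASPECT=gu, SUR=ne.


cell ASPECT=ri, SUR=ib:
underlying: k-geparu-u
1. k -> g, p -> b / _ Z: fires at position(s) 1: ggeparuu
2. f -> v, k -> g, p -> b, s -> z, t -> d / V _ V: fires at position(s) 4: ggebaruu
3. 0 -> i / C _ C: inserts after position(s) 1: gigebaruu
surface: gigebaruu

cell ASPECT=ki, SUR=so:
underlying: oz-geparu-ef
1. k -> g, p -> b / _ Z: no change
2. f -> v, k -> g, p -> b, s -> z, t -> d / V _ V: fires at position(s) 5: ozgebaruef
3. 0 -> i / C _ C: inserts after position(s) 2: ozigebaruef
surface: ozigebaruef

cell ASPECT=gu, SUR=lu:
underlying: ziv-geparu-ko
1. k -> g, p -> b / _ Z: no change
2. f -> v, k -> g, p -> b, s -> z, t -> d / V _ V: fires at position(s) 6, 10: zivgebarugo
3. 0 -> i / C _ C: inserts after position(s) 3: zivigebarugo
surface: zivigebarugo

cell ASPECT=em, SUR=ne:
underlying: ku-geparu-led
1. k -> g, p -> b / _ Z: no change
2. f -> v, k -> g, p -> b, s -> z, t -> d / V _ V: fires at position(s) 5: kugebaruled
3. 0 -> i / C _ C: no change
surface: kugebaruled

cell ASPECT=gu, SUR=ne:
underlying: ku-geparu-ko
1. k -> g, p -> b / _ Z: no change
2. f -> v, k -> g, p -> b, s -> z, t -> d / V _ V: fires at position(s) 5, 9: kugebarugo
3. 0 -> i / C _ C: no change
surface: kugebarugo


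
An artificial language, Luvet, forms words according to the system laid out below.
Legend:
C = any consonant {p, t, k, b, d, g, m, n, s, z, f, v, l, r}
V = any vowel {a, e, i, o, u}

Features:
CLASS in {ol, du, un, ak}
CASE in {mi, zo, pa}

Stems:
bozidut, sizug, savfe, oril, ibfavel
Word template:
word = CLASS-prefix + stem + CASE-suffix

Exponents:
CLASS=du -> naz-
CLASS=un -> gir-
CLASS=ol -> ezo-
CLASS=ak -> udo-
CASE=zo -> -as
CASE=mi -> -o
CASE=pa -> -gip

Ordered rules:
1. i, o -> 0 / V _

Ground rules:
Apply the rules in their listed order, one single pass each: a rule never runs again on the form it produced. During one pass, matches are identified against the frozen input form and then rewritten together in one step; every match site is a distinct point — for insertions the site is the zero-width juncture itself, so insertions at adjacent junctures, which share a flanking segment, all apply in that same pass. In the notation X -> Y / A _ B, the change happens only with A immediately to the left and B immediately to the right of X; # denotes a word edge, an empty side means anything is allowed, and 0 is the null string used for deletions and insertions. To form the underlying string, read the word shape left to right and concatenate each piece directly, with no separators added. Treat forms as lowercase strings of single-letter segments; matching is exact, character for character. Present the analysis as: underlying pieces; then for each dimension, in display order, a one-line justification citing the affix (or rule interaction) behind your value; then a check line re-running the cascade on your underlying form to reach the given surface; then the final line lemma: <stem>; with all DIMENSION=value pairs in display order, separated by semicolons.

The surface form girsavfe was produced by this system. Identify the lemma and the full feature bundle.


underlying: gir-savfe-o
CLASS=un - signalled by the affix gir-
CASE=mi - signalled by the affix -o
check: girsavfeo -> girsavfe
lemma: savfe; CLASS=un; CASE=mi


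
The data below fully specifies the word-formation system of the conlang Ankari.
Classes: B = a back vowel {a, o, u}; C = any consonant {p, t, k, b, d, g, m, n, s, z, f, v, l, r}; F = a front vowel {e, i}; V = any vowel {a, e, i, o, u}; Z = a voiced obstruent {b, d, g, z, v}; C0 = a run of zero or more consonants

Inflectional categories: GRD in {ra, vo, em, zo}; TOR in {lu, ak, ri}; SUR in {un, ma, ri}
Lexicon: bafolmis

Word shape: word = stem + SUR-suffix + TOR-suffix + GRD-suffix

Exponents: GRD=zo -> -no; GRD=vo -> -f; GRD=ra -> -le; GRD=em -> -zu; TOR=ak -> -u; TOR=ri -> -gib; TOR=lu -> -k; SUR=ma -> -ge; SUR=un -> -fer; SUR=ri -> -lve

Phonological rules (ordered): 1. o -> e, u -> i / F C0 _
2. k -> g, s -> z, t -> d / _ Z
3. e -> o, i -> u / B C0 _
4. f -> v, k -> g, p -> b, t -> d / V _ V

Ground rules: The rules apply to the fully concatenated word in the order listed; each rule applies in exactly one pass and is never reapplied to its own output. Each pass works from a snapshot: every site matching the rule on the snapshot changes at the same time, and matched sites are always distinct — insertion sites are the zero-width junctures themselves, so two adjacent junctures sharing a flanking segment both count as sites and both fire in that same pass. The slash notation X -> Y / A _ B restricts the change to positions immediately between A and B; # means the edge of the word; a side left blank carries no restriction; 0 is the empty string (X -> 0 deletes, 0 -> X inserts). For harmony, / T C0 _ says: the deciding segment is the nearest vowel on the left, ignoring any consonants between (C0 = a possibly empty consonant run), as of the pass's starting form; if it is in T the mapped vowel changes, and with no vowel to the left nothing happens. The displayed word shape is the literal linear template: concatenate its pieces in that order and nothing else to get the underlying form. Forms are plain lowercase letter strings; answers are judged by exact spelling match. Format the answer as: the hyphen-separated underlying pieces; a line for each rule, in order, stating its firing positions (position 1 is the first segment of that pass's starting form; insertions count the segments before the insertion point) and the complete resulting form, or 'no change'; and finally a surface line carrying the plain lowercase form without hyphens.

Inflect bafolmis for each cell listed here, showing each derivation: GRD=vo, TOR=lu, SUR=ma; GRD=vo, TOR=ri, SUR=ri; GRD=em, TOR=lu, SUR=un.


cell GRD=vo, TOR=lu, SUR=ma:
underlying: bafolmis-ge-k-f
1. o -> e, u -> i / F C0 _: no change
2. k -> g, s -> z, t -> d / _ Z: fires at position(s) 8: bafolmizgekf
3. e -> o, i -> u / B C0 _: fires at position(s) 7: bafolmuzgekf
4. f -> v, k -> g, p -> b, t -> d / V _ V: fires at position(s) 3: bavolmuzgekf
surface: bavolmuzgekf

cell GRD=vo, TOR=ri, SUR=ri:
underlying: bafolmis-lve-gib-f
1. o -> e, u -> i / F C0 _: no change
2. k -> g, s -> z, t -> d / _ Z: no change
3. e -> o, i -> u / B C0 _: fires at position(s) 7: bafolmuslvegibf
4. f -> v, k -> g, p -> b, t -> d / V _ V: fires at position(s) 3: bavolmuslvegibf
surface: bavolmuslvegibf

cell GRD=em, TOR=lu, SUR=un:
underlying: bafolmis-fer-k-zu
1. o -> e, u -> i / F C0 _: fires at position(s) 14: bafolmisferkzi
2. k -> g, s -> z, t -> d / _ Z: fires at position(s) 12: bafolmisfergzi
3. e -> o, i -> u / B C0 _: fires at position(s) 7: bafolmusfergzi
4. f -> v, k -> g, p -> b, t -> d / V _ V: fires at position(s) 3: bavolmusfergzi
surface: bavolmusfergzi


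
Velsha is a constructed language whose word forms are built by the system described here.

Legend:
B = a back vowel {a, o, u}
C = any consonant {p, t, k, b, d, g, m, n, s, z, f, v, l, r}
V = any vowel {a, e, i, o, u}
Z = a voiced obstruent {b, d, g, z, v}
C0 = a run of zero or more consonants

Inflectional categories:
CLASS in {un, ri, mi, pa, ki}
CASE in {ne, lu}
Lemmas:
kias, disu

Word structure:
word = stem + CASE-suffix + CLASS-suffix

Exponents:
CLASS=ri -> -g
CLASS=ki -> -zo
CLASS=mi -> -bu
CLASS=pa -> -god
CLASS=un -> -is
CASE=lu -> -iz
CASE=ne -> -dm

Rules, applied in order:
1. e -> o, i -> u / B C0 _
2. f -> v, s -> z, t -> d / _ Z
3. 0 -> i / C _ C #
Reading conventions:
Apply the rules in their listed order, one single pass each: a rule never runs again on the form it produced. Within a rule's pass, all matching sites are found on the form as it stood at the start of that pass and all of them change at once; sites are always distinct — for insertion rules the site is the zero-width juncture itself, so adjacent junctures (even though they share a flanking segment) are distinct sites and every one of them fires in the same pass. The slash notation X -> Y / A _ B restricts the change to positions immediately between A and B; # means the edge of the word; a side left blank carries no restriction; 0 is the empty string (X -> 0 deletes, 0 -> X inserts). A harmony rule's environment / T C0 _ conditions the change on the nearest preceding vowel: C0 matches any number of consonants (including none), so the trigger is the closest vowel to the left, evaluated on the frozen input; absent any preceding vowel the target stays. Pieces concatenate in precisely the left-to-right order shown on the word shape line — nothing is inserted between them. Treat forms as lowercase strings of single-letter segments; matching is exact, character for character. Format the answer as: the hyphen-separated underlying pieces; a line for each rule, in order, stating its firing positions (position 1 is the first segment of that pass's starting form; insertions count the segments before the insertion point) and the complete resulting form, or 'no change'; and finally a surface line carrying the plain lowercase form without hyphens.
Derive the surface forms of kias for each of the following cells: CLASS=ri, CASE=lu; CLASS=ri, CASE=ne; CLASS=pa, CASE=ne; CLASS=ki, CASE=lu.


cell CLASS=ri, CASE=lu:
underlying: kias-iz-g
1. e -> o, i -> u / B C0 _: fires at position(s) 5: kiasuzg
2. f -> v, s -> z, t -> d / _ Z: no change
3. 0 -> i / C _ C #: inserts after position(s) 6: kiasuzig
surface: kiasuzig

cell CLASS=ri, CASE=ne:
underlying: kias-dm-g
1. e -> o, i -> u / B C0 _: no change
2. f -> v, s -> z, t -> d / _ Z: fires at position(s) 4: kiazdmg
3. 0 -> i / C _ C #: inserts after position(s) 6: kiazdmig
surface: kiazdmig

cell CLASS=pa, CASE=ne:
underlying: kias-dm-god
1. e -> o, i -> u / B C0 _: no change
2. f -> v, s -> z, t -> d / _ Z: fires at position(s) 4: kiazdmgod
3. 0 -> i / C _ C #: no change
surface: kiazdmgod

cell CLASS=ki, CASE=lu:
underlying: kias-iz-zo
1. e -> o, i -> u / B C0 _: fires at position(s) 5: kiasuzzo
2. f -> v, s -> z, t -> d / _ Z: no change
3. 0 -> i / C _ C #: no change
surface: kiasuzzo


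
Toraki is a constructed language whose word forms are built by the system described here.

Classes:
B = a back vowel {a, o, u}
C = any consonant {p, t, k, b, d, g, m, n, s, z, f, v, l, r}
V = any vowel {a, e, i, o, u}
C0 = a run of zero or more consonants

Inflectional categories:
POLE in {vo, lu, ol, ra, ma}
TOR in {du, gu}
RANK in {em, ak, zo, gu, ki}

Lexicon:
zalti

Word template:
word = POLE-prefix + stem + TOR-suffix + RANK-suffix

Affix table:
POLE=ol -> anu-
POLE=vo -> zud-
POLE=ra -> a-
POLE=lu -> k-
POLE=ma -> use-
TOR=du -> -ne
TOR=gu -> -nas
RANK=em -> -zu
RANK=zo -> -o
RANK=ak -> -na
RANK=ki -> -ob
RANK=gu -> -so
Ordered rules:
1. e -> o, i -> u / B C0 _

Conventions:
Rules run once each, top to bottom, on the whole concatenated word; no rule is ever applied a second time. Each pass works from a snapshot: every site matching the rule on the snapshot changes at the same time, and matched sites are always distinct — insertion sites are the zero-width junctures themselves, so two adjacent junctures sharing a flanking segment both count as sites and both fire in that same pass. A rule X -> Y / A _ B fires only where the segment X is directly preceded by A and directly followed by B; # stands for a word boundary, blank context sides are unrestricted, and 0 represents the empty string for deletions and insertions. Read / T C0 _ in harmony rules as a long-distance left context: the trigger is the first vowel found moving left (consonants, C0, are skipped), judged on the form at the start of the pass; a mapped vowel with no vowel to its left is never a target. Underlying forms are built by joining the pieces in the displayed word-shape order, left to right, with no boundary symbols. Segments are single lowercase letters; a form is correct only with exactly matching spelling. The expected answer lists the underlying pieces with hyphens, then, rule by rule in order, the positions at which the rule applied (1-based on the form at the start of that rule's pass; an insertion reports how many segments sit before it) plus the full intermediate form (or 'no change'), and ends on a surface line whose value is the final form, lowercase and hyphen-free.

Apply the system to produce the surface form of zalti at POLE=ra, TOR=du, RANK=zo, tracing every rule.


underlying: a-zalti-ne-o
1. e -> o, i -> u / B C0 _: fires at position(s) 6: azaltuneo
surface: azaltuneo


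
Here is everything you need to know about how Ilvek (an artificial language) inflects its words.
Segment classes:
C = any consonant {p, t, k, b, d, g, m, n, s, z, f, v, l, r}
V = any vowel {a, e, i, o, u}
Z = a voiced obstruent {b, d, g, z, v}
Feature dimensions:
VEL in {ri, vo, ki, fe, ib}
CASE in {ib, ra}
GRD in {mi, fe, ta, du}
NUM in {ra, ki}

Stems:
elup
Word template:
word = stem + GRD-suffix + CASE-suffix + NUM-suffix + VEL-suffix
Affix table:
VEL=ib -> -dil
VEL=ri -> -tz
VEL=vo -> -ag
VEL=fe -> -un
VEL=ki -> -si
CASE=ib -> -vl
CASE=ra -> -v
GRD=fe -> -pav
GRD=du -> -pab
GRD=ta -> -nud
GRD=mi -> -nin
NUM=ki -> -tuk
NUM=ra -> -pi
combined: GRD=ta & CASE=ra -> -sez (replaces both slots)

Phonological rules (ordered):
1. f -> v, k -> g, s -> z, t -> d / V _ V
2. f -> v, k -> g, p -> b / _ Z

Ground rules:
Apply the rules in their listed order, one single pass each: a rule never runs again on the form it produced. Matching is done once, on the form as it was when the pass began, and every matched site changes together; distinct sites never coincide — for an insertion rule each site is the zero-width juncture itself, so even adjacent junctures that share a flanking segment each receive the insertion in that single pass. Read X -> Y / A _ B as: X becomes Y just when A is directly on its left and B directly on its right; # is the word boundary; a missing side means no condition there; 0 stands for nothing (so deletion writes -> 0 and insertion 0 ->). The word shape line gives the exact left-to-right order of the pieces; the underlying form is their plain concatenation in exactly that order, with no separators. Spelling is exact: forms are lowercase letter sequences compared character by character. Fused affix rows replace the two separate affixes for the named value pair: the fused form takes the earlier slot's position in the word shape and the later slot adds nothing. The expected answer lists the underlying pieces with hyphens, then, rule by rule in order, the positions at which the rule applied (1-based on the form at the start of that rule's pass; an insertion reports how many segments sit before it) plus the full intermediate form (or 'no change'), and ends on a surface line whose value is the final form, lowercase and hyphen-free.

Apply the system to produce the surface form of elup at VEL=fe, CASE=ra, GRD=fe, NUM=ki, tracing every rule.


underlying: elup-pav-v-tuk-un
1. f -> v, k -> g, s -> z, t -> d / V _ V: fires at position(s) 11: eluppavvtugun
2. f -> v, k -> g, p -> b / _ Z: no change
surface: eluppavvtugun


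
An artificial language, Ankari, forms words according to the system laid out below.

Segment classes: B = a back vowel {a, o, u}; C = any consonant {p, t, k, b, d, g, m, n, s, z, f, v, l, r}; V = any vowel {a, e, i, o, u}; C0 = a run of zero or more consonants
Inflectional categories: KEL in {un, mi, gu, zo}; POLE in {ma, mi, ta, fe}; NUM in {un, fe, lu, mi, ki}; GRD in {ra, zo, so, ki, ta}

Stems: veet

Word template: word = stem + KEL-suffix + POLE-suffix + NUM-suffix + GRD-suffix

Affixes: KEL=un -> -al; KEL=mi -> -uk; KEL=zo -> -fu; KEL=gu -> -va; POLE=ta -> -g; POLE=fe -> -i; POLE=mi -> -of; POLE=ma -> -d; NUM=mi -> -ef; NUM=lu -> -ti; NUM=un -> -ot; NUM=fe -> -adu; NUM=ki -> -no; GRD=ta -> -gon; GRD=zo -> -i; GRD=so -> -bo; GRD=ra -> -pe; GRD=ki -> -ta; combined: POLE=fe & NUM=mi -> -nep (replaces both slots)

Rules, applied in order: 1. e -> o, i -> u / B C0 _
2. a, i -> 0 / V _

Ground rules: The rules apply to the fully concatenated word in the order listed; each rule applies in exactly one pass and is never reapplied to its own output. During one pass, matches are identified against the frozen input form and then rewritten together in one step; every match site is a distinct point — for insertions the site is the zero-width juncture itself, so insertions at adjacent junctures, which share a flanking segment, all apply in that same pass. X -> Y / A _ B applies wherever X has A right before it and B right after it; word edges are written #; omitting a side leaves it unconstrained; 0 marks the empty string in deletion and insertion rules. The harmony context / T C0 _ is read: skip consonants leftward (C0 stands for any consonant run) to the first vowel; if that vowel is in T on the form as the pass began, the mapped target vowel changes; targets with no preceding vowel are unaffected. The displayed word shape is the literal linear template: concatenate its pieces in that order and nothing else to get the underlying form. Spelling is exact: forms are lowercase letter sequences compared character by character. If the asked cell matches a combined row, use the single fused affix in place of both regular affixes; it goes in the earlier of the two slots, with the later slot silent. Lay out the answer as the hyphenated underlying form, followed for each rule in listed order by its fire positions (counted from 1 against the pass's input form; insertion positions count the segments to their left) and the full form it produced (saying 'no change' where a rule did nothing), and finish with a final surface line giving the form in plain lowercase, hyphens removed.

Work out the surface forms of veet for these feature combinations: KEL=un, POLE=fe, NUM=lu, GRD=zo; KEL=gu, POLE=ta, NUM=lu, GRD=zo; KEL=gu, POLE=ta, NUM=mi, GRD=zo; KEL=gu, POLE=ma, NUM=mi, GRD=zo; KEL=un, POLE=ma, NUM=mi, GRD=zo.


cell KEL=un, POLE=fe, NUM=lu, GRD=zo:
underlying: veet-al-i-ti-i
1. e -> o, i -> u / B C0 _: fires at position(s) 7: veetalutii
2. a, i -> 0 / V _: fires at position(s) 10: veetaluti
surface: veetaluti

cell KEL=gu, POLE=ta, NUM=lu, GRD=zo:
underlying: veet-va-g-ti-i
1. e -> o, i -> u / B C0 _: fires at position(s) 9: veetvagtui
2. a, i -> 0 / V _: fires at position(s) 10: veetvagtu
surface: veetvagtu

cell KEL=gu, POLE=ta, NUM=mi, GRD=zo:
underlying: veet-va-g-ef-i
1. e -> o, i -> u / B C0 _: fires at position(s) 8: veetvagofi
2. a, i -> 0 / V _: no change
surface: veetvagofi

cell KEL=gu, POLE=ma, NUM=mi, GRD=zo:
underlying: veet-va-d-ef-i
1. e -> o, i -> u / B C0 _: fires at position(s) 8: veetvadofi
2. a, i -> 0 / V _: no change
surface: veetvadofi

cell KEL=un, POLE=ma, NUM=mi, GRD=zo:
underlying: veet-al-d-ef-i
1. e -> o, i -> u / B C0 _: fires at position(s) 8: veetaldofi
2. a, i -> 0 / V _: no change
surface: veetaldofi


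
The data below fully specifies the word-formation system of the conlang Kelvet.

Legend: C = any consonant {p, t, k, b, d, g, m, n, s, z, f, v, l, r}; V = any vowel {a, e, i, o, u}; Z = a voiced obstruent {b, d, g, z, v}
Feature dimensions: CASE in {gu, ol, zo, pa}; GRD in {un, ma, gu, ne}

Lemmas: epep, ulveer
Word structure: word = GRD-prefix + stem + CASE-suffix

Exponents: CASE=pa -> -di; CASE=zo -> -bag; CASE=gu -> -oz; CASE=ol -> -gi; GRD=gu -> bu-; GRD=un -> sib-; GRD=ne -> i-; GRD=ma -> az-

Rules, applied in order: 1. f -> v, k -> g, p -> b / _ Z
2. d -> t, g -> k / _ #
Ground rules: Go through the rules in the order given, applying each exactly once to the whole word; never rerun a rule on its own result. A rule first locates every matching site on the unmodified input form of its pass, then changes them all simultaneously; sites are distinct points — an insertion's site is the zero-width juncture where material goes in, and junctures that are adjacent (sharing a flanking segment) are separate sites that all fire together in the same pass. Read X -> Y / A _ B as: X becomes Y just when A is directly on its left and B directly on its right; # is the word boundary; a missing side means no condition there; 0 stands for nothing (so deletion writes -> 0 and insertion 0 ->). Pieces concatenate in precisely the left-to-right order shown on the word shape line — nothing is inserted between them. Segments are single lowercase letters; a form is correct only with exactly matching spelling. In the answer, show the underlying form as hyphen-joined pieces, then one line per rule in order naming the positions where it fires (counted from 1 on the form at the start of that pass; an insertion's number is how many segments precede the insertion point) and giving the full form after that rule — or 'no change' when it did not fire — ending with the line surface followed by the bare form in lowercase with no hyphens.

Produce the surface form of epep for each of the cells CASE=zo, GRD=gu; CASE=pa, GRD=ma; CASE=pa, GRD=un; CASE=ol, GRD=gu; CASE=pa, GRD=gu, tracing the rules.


cell CASE=zo, GRD=gu:
underlying: bu-epep-bag
1. f -> v, k -> g, p -> b / _ Z: fires at position(s) 6: buepebbag
2. d -> t, g -> k / _ #: fires at position(s) 9: buepebbak
surface: buepebbak

cell CASE=pa, GRD=ma:
underlying: az-epep-di
1. f -> v, k -> g, p -> b / _ Z: fires at position(s) 6: azepebdi
2. d -> t, g -> k / _ #: no change
surface: azepebdi

cell CASE=pa, GRD=un:
underlying: sib-epep-di
1. f -> v, k -> g, p -> b / _ Z: fires at position(s) 7: sibepebdi
2. d -> t, g -> k / _ #: no change
surface: sibepebdi

cell CASE=ol, GRD=gu:
underlying: bu-epep-gi
1. f -> v, k -> g, p -> b / _ Z: fires at position(s) 6: buepebgi
2. d -> t, g -> k / _ #: no change
surface: buepebgi

cell CASE=pa, GRD=gu:
underlying: bu-epep-di
1. f -> v, k -> g, p -> b / _ Z: fires at position(s) 6: buepebdi
2. d -> t, g -> k / _ #: no change
surface: buepebdi


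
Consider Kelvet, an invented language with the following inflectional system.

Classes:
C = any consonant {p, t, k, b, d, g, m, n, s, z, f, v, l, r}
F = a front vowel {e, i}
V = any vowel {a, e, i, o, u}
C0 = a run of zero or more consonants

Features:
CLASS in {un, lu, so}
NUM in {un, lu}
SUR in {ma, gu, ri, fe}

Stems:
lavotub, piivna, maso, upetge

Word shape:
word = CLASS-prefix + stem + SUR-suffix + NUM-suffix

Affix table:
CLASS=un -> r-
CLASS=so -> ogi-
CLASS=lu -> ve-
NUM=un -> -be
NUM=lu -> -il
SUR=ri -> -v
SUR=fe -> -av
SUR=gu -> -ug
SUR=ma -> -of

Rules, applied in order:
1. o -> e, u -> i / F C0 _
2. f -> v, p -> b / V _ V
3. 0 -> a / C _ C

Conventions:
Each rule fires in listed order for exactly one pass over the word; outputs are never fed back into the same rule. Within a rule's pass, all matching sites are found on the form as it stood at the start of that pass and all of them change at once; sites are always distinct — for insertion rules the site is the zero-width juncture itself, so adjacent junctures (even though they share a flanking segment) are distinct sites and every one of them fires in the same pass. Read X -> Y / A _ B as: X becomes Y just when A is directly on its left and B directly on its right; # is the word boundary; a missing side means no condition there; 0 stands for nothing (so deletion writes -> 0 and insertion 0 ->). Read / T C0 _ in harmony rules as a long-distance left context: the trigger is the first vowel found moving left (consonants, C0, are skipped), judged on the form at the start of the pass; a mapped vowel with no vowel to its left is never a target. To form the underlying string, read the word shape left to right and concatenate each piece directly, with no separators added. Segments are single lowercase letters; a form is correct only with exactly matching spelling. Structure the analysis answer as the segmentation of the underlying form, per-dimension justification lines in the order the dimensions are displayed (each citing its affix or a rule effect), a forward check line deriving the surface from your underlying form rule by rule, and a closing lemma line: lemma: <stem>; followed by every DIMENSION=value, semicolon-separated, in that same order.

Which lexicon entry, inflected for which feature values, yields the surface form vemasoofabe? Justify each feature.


underlying: ve-maso-of-be
CLASS=lu - signalled by the affix ve-
NUM=un - signalled by the affix -be
SUR=ma - signalled by the affix -of
check: vemasoofbe -> vemasoofbe -> vemasoofbe -> vemasoofabe
lemma: maso; CLASS=lu; NUM=un; SUR=ma


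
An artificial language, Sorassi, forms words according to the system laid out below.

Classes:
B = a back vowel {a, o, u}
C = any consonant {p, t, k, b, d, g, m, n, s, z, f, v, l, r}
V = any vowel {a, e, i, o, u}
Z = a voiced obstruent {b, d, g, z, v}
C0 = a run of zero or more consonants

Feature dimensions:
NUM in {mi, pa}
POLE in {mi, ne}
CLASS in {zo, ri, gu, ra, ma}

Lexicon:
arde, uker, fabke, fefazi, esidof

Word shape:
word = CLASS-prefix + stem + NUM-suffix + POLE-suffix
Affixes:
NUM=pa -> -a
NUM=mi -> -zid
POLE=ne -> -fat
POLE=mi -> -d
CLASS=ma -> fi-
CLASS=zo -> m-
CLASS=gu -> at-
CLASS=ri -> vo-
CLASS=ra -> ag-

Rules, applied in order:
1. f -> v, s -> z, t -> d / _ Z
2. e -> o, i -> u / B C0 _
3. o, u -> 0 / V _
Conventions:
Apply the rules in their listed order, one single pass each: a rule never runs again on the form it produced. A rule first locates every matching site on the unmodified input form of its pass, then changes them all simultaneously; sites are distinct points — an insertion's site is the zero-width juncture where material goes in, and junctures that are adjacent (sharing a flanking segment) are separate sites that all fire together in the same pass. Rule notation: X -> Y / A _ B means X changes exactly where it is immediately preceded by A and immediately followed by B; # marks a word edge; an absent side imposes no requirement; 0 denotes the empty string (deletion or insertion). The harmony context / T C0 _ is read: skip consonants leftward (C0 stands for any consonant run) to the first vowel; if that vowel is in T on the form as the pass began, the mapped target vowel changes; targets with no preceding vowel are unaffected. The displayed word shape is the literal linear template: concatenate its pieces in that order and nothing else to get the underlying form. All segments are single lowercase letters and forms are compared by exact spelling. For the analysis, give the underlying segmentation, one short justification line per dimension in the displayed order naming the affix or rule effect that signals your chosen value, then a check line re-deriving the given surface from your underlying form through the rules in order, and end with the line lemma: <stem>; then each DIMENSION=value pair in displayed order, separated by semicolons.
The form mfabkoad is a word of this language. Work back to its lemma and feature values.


underlying: m-fabke-a-d
NUM=pa - signalled by the affix -a
POLE=mi - signalled by the affix -d
CLASS=zo - signalled by the affix m-
check: mfabkead -> mfabkead -> mfabkoad -> mfabkoad
lemma: fabke; NUM=pa; POLE=mi; CLASS=zo


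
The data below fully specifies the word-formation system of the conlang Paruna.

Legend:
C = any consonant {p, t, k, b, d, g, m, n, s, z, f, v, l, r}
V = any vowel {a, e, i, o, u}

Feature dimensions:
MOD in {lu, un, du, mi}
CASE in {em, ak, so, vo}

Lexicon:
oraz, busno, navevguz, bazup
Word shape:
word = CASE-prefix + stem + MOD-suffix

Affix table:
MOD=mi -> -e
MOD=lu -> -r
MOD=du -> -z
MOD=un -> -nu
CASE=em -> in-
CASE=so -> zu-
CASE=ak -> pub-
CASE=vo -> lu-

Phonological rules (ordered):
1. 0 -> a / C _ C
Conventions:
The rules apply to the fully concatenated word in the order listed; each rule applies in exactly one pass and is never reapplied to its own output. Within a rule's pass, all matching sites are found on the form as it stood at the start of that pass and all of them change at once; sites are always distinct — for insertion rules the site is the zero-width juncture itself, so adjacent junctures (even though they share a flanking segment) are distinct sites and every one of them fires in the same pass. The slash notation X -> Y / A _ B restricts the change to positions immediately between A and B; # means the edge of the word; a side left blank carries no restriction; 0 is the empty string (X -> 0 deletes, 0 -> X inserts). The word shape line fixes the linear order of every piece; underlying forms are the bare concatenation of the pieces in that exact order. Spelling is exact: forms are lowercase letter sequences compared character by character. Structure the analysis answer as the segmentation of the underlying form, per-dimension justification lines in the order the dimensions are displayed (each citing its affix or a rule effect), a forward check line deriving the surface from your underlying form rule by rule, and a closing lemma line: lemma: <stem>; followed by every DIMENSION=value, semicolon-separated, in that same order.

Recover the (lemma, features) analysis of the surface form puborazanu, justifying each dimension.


underlying: pub-oraz-nu
MOD=un - signalled by the affix -nu
CASE=ak - signalled by the affix pub-
check: puboraznu -> puborazanu
lemma: oraz; MOD=un; CASE=ak


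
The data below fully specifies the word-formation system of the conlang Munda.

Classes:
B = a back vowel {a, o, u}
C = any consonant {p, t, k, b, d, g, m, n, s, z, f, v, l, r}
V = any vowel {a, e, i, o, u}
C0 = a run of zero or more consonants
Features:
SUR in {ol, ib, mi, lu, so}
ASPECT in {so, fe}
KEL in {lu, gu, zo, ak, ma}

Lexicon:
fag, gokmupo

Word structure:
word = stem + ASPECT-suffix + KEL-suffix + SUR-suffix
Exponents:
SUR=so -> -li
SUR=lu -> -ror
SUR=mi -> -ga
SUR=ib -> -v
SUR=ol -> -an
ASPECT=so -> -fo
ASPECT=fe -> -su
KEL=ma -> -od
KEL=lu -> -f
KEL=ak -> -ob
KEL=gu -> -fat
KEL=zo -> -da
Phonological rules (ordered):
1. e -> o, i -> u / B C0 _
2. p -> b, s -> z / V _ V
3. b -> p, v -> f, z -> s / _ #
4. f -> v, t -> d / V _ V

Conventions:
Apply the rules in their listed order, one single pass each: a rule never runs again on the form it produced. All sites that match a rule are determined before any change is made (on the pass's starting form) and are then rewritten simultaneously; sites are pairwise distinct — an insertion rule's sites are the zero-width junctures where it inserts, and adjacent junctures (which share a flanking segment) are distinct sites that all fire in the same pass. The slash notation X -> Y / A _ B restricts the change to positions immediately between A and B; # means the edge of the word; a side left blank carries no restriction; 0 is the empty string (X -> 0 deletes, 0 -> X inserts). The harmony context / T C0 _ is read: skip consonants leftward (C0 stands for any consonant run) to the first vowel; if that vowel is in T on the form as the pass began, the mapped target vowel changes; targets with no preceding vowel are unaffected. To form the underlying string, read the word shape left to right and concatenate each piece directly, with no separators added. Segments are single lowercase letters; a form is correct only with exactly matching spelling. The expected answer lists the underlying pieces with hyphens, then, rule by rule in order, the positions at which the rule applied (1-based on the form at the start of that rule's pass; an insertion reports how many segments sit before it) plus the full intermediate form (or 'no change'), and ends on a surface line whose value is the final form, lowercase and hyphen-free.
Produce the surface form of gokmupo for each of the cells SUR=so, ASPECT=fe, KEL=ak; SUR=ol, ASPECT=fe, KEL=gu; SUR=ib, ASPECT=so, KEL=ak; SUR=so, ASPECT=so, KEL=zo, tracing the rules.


cell SUR=so, ASPECT=fe, KEL=ak:
underlying: gokmupo-su-ob-li
1. e -> o, i -> u / B C0 _: fires at position(s) 13: gokmuposuoblu
2. p -> b, s -> z / V _ V: fires at position(s) 6, 8: gokmubozuoblu
3. b -> p, v -> f, z -> s / _ #: no change
4. f -> v, t -> d / V _ V: no change
surface: gokmubozuoblu

cell SUR=ol, ASPECT=fe, KEL=gu:
underlying: gokmupo-su-fat-an
1. e -> o, i -> u / B C0 _: no change
2. p -> b, s -> z / V _ V: fires at position(s) 6, 8: gokmubozufatan
3. b -> p, v -> f, z -> s / _ #: no change
4. f -> v, t -> d / V _ V: fires at position(s) 10, 12: gokmubozuvadan
surface: gokmubozuvadan

cell SUR=ib, ASPECT=so, KEL=ak:
underlying: gokmupo-fo-ob-v
1. e -> o, i -> u / B C0 _: no change
2. p -> b, s -> z / V _ V: fires at position(s) 6: gokmubofoobv
3. b -> p, v -> f, z -> s / _ #: fires at position(s) 12: gokmubofoobf
4. f -> v, t -> d / V _ V: fires at position(s) 8: gokmubovoobf
surface: gokmubovoobf

cell SUR=so, ASPECT=so, KEL=zo:
underlying: gokmupo-fo-da-li
1. e -> o, i -> u / B C0 _: fires at position(s) 13: gokmupofodalu
2. p -> b, s -> z / V _ V: fires at position(s) 6: gokmubofodalu
3. b -> p, v -> f, z -> s / _ #: no change
4. f -> v, t -> d / V _ V: fires at position(s) 8: gokmubovodalu
surface: gokmubovodalu
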